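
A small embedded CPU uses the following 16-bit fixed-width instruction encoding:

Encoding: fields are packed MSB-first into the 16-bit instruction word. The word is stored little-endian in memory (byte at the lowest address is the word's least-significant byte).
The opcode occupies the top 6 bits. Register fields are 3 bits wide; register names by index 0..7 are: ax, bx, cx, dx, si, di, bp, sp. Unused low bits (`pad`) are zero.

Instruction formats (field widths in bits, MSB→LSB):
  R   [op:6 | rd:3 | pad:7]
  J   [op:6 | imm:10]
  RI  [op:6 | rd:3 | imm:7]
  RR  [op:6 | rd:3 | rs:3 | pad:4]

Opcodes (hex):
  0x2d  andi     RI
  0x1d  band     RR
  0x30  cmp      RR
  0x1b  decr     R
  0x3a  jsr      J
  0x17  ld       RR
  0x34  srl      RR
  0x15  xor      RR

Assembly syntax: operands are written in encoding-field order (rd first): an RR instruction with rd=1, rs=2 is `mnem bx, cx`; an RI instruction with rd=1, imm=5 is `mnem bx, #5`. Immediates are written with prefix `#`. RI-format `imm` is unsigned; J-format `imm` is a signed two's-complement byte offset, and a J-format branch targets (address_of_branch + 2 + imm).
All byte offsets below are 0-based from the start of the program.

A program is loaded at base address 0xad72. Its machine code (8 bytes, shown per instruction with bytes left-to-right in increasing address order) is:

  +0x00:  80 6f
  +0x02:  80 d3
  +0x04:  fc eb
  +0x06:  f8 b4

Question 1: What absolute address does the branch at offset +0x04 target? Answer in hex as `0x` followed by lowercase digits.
0xad74

+0x04: fc eb ⇒ word 0xebfc (little)
  top 6b → 0x3a → jsr [J]
  imm@[9:0]=0x3fc (s10→-4) ⇒ #-4
  target = base 0xad72 + off 0x04 + 2 + imm -4 = 0xad74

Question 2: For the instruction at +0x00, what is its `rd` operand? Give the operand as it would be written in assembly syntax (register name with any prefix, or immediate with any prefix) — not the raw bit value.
sp

@+00  little-endian(80 6f) = 0x6f80
  opcode bits[15:10]=0x1b: decr/R
  rd@[9:7]=0x7 ⇒ sp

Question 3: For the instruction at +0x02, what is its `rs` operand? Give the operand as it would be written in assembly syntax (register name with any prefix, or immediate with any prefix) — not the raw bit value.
+0x02: 80 d3 ⇒ word 0xd380 (little)
  top 6b → 0x34 → srl [RR]
  [9:7] rd=7 = sp
  [6:4] rs=0 = ax

ax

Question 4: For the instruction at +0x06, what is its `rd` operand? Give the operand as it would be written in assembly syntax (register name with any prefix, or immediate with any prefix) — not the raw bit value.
bx

@+06  little-endian(f8 b4) = 0xb4f8
  opcode bits[15:10]=0x2d: andi/RI
  rd@[9:7]=0x1 ⇒ bx
  imm@[6:0]=0x78 ⇒ #120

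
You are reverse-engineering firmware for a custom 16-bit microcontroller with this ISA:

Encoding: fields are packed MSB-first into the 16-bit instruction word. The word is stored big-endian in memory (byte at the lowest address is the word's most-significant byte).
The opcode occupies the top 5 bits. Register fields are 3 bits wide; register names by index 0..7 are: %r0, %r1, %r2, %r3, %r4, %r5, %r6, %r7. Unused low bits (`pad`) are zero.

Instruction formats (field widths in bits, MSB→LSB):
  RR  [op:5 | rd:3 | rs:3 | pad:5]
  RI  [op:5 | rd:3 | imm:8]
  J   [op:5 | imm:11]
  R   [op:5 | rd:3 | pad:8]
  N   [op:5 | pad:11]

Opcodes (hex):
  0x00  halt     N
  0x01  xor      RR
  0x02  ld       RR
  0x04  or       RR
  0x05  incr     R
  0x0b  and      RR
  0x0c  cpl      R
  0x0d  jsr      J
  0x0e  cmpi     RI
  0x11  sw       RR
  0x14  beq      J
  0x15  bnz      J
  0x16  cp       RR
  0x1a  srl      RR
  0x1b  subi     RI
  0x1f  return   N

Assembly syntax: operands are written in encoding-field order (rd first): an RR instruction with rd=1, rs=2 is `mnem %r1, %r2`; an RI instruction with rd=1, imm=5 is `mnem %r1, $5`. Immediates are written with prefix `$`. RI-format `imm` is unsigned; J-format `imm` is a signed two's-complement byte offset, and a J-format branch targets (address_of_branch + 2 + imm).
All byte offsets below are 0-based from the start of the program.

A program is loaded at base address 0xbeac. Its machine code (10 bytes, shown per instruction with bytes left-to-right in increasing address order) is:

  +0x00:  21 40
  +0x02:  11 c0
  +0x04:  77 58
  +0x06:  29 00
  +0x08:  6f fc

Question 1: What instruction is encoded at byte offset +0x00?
or %r1, %r2

@+00  big-endian(21 40) = 0x2140
  top 5b → 0x4 → or [RR]
  [10:8] rd=1 = %r1
  [7:5] rs=2 = %r2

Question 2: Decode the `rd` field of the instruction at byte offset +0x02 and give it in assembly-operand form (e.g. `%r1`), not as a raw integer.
@+02  big-endian(11 c0) = 0x11c0
  top 5b → 0x2 → ld [RR]
  [10:8] rd=1 = %r1
  [7:5] rs=6 = %r6

%r1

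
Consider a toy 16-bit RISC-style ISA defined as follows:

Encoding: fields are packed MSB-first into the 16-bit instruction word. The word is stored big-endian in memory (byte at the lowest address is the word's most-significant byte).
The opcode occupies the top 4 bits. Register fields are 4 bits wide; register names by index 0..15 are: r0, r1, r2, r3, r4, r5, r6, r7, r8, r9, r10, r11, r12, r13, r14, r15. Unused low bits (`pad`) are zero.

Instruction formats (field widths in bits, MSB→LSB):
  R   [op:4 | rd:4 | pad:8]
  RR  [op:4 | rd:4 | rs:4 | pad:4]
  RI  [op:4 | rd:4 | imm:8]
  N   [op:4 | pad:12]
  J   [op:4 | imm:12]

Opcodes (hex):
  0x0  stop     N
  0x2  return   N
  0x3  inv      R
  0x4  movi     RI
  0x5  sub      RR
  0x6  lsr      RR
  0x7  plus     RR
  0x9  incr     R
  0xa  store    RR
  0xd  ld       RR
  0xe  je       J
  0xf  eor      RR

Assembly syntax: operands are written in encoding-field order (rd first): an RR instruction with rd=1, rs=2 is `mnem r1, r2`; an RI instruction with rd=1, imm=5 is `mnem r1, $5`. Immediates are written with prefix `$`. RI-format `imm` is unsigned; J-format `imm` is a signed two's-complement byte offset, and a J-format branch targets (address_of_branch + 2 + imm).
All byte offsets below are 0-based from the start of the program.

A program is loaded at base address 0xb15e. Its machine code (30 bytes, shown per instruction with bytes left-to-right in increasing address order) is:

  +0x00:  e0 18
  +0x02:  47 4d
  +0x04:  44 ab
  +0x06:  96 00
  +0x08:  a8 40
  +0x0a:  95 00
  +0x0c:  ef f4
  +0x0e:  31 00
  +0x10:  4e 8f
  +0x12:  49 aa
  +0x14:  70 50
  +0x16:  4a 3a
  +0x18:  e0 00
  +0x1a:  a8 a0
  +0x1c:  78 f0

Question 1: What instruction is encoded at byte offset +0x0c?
je $-12

@+0c  big-endian(ef f4) = 0xeff4
  op=0xeff4>>12=0xe ⇒ je (J)
  [11:0] imm=4084 (s12→-12) = $-12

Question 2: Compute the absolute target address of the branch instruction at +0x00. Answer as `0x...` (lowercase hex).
+0x00: e0 18 ⇒ word 0xe018 (big)
  opcode bits[15:12]=0xe: je/J
  [11:0] imm=24 = $24
  target = base 0xb15e + off 0x00 + 2 + imm 24 = 0xb178

0xb178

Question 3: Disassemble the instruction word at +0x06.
incr r6

+0x06: 96 00 ⇒ word 0x9600 (big)
  opcode bits[15:12]=0x9: incr/R
  rd@[11:8]=0x6 ⇒ r6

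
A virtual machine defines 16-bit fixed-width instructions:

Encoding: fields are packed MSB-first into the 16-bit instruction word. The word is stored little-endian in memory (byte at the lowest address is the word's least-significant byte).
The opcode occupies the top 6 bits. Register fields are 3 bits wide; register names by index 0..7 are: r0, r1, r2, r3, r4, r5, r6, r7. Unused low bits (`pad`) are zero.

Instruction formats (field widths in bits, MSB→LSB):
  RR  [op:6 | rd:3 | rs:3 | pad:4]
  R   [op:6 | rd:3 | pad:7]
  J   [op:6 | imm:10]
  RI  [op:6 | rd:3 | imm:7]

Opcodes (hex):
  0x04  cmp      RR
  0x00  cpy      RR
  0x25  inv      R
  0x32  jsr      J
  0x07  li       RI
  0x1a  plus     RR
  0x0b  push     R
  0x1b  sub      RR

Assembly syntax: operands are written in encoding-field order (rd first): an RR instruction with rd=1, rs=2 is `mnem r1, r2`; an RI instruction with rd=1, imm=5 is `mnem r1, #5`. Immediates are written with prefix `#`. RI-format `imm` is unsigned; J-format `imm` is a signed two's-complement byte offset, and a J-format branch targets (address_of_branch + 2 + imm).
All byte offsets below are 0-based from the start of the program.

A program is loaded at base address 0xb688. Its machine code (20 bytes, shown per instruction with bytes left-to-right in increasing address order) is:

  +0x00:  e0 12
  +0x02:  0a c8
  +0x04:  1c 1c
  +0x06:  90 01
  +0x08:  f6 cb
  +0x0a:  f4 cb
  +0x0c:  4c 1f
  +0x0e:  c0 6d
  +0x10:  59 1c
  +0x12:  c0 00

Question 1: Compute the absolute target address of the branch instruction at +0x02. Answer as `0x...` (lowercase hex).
+0x02: 0a c8 ⇒ word 0xc80a (little)
  op=0xc80a>>10=0x32 ⇒ jsr (J)
  imm: (w>>0)&0x3ff=0xa → #10
  target = base 0xb688 + off 0x02 + 2 + imm 10 = 0xb696

0xb696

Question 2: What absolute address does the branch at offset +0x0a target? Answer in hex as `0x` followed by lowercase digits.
[0a] f4 cb → 0xcbf4
  op=0xcbf4>>10=0x32 ⇒ jsr (J)
  imm@[9:0]=0x3f4 (s10→-12) ⇒ #-12
  target = base 0xb688 + off 0x0a + 2 + imm -12 = 0xb688

0xb688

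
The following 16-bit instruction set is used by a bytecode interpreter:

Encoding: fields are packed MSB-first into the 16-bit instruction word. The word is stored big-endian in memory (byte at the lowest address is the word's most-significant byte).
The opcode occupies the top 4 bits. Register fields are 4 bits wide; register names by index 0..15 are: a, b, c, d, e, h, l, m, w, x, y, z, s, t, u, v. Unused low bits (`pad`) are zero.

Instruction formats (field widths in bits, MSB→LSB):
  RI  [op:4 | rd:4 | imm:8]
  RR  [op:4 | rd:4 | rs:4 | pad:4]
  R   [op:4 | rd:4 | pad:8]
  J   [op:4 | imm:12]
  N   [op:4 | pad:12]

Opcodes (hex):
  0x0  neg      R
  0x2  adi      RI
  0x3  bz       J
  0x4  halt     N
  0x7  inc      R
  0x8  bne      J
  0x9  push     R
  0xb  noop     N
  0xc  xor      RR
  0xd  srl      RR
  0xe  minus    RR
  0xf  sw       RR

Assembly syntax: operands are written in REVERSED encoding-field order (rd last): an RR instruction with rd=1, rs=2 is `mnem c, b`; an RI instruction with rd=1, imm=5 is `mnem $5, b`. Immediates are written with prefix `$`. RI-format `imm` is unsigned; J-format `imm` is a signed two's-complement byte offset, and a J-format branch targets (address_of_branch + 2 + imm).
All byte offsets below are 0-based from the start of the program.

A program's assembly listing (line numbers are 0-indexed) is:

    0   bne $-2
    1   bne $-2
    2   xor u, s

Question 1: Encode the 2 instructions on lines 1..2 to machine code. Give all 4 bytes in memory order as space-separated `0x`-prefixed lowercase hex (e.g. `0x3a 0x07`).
L1: bne op=0x8:4|imm=-2:12 ⇒ 0x8ffe ⇒ big 8f fe
L2: xor op=0xc:4|rd=12:4|rs=14:4|pad=0:4 ⇒ 0xcce0 ⇒ big cc e0

0x8f 0xfe 0xcc 0xe0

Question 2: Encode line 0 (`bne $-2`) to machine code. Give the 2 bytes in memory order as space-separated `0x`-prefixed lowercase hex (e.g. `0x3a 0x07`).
L0: bne op=0x8:4|imm=-2:12 ⇒ 0x8ffe ⇒ big 8f fe

0x8f 0xfe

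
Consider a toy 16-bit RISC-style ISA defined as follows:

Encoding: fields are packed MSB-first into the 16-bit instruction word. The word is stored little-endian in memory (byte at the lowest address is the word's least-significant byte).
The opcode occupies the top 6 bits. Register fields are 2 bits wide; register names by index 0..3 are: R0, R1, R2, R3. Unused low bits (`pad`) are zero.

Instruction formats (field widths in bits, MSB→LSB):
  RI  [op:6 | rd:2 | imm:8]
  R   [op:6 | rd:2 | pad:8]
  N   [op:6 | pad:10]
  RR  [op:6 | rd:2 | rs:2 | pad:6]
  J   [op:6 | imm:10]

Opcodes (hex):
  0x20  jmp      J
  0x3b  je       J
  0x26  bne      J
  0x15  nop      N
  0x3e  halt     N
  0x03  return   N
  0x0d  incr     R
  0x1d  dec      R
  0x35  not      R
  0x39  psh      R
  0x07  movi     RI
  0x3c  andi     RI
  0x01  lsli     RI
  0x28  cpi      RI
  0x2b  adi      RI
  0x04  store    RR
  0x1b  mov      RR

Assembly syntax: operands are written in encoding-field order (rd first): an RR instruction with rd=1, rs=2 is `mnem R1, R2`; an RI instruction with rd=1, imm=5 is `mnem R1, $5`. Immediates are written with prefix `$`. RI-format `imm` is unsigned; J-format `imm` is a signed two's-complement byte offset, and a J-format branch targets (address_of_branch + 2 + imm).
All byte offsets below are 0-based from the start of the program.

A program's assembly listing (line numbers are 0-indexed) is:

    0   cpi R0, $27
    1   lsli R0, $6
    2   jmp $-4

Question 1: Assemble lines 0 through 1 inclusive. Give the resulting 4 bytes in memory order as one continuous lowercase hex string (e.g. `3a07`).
0. cpi fields op=0x28:6|rd=0:2|imm=27:8 → word a01bh → 1b a0
1. lsli fields op=0x1:6|rd=0:2|imm=6:8 → word 0406h → 06 04

1ba00604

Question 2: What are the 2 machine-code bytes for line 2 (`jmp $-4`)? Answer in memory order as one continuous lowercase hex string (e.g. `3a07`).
line 2 (jmp): pack op=0x20:6|imm=-4:10 = 0x83fc; little→ fc 83

fc83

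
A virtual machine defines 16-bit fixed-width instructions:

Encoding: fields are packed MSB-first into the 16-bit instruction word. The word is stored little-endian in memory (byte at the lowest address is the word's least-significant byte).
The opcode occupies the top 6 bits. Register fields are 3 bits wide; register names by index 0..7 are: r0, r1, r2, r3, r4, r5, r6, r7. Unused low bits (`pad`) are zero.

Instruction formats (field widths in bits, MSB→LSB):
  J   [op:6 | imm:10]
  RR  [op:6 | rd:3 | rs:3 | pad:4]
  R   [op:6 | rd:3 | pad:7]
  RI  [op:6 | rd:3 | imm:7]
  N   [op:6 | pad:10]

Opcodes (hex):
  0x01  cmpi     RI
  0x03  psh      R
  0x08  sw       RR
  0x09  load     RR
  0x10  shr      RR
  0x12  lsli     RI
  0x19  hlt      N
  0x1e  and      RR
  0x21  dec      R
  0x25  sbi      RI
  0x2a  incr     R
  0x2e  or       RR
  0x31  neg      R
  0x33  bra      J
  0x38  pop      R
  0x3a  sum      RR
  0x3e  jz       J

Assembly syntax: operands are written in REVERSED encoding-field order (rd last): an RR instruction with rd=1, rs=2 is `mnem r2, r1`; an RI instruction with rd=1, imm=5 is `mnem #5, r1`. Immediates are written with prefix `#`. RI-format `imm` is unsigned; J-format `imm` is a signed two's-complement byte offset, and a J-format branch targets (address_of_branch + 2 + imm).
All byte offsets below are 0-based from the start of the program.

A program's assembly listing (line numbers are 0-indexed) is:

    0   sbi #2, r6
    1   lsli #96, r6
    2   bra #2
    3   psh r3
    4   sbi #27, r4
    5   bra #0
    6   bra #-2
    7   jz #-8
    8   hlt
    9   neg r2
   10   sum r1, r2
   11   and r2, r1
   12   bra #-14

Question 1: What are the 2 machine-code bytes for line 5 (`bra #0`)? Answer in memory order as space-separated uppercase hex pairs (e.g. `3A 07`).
00 CC

5. bra fields op=0x33:6|imm=0:10 → word cc00h → 00 cc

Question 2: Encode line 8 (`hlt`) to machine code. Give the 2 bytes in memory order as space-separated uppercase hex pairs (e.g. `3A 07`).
00 64

line 8 (hlt): pack op=0x19:6|pad=0:10 = 0x6400; little→ 00 64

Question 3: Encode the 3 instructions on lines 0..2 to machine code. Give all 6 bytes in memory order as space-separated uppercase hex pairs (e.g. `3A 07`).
0. sbi fields op=0x25:6|rd=6:3|imm=2:7 → word 9702h → 02 97
1. lsli fields op=0x12:6|rd=6:3|imm=96:7 → word 4b60h → 60 4b
2. bra fields op=0x33:6|imm=2:10 → word cc02h → 02 cc

02 97 60 4B 02 CC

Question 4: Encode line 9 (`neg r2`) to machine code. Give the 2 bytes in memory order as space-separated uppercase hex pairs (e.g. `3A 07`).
line 9 (neg): pack op=0x31:6|rd=2:3|pad=0:7 = 0xc500; little→ 00 c5

00 C5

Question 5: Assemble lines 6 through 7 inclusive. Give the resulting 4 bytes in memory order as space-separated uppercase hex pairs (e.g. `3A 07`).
FE CF F8 FB

6. bra fields op=0x33:6|imm=-2:10 → word cffeh → fe cf
7. jz fields op=0x3e:6|imm=-8:10 → word fbf8h → f8 fb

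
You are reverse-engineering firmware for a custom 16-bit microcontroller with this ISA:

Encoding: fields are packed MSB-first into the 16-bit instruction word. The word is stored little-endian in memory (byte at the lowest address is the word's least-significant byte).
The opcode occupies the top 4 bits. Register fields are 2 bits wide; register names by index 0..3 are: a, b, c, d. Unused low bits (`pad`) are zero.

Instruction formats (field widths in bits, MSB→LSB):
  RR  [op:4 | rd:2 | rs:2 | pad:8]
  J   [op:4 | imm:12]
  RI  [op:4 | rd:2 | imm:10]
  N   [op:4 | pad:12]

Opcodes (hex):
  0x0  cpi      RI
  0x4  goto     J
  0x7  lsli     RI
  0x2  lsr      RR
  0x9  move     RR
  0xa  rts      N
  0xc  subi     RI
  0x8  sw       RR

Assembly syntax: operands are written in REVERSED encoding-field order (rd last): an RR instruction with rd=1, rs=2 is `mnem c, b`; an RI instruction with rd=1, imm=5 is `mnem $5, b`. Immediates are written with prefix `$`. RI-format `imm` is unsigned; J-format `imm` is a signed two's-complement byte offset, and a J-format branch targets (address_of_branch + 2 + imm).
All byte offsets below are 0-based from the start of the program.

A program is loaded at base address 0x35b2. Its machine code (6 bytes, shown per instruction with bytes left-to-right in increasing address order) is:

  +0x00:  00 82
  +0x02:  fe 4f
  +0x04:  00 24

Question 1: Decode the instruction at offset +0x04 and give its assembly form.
off 0x04: read 00 24 as little → 0x2400
  opcode bits[15:12]=0x2: lsr/RR
  [11:10] rd=1 = b
  [9:8] rs=0 = a

lsr a, b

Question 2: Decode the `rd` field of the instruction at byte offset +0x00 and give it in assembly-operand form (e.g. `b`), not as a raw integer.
a

[00] 00 82 → 0x8200
  top 4b → 0x8 → sw [RR]
  [11:10] rd=0 = a
  [9:8] rs=2 = c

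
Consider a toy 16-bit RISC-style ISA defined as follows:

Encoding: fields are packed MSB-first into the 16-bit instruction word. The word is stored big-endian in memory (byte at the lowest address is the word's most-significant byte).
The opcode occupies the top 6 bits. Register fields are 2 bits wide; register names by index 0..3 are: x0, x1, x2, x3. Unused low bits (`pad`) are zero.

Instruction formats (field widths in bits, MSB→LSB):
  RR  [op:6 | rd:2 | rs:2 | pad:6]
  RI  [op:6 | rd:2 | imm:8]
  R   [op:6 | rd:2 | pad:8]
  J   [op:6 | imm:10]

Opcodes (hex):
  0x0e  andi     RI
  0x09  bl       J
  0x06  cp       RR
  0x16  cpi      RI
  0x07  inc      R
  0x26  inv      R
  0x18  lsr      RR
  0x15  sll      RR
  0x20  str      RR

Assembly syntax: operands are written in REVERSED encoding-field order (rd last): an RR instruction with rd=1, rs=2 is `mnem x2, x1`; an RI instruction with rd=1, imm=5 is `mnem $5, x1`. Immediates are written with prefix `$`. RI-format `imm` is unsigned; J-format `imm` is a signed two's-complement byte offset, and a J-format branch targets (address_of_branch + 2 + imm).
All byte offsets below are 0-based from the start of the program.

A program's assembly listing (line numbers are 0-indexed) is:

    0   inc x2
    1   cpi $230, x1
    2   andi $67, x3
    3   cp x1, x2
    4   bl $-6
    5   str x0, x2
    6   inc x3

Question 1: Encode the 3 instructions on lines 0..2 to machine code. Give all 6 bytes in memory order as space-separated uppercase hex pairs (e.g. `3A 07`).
line 0 (inc): pack op=0x7:6|rd=2:2|pad=0:8 = 0x1e00; big→ 1e 00
line 1 (cpi): pack op=0x16:6|rd=1:2|imm=230:8 = 0x59e6; big→ 59 e6
line 2 (andi): pack op=0xe:6|rd=3:2|imm=67:8 = 0x3b43; big→ 3b 43

1E 00 59 E6 3B 43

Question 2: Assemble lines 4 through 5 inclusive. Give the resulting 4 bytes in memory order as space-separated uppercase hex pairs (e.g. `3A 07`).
L4: bl op=0x9:6|imm=-6:10 ⇒ 0x27fa ⇒ big 27 fa
L5: str op=0x20:6|rd=2:2|rs=0:2|pad=0:6 ⇒ 0x8200 ⇒ big 82 00

27 FA 82 00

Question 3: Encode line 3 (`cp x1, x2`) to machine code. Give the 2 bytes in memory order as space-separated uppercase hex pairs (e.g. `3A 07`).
1A 40

3. cp fields op=0x6:6|rd=2:2|rs=1:2|pad=0:6 → word 1a40h → 1a 40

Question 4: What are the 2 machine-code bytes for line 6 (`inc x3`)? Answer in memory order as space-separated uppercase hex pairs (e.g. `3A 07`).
1F 00

line 6 (inc): pack op=0x7:6|rd=3:2|pad=0:8 = 0x1f00; big→ 1f 00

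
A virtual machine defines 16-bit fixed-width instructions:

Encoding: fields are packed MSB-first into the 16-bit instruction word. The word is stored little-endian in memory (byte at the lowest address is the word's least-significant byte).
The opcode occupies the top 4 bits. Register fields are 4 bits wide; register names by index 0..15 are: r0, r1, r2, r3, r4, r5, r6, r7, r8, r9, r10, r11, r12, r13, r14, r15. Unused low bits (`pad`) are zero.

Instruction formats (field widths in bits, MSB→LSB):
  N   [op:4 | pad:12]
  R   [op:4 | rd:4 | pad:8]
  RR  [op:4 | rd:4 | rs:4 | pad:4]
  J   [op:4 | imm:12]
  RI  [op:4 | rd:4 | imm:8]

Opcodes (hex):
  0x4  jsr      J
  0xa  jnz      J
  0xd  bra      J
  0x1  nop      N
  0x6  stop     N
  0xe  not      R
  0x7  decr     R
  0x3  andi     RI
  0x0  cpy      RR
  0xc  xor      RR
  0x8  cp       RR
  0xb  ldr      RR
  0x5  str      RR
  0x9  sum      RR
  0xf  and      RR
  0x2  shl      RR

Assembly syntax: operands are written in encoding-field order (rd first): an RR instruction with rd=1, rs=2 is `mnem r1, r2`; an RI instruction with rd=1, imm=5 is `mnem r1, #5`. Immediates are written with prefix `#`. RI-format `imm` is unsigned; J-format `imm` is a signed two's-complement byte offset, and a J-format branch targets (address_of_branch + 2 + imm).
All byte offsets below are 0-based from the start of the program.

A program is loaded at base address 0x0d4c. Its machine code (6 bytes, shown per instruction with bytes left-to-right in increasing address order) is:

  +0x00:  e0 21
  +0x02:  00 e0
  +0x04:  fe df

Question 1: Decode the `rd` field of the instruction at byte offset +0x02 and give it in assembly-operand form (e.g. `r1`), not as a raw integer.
off 0x02: read 00 e0 as little → 0xe000
  op=0xe000>>12=0xe ⇒ not (R)
  [11:8] rd=0 = r0

r0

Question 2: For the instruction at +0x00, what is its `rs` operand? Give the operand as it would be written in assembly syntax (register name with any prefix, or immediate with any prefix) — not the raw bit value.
r14

off 0x00: read e0 21 as little → 0x21e0
  op=0x21e0>>12=0x2 ⇒ shl (RR)
  [11:8] rd=1 = r1
  [7:4] rs=14 = r14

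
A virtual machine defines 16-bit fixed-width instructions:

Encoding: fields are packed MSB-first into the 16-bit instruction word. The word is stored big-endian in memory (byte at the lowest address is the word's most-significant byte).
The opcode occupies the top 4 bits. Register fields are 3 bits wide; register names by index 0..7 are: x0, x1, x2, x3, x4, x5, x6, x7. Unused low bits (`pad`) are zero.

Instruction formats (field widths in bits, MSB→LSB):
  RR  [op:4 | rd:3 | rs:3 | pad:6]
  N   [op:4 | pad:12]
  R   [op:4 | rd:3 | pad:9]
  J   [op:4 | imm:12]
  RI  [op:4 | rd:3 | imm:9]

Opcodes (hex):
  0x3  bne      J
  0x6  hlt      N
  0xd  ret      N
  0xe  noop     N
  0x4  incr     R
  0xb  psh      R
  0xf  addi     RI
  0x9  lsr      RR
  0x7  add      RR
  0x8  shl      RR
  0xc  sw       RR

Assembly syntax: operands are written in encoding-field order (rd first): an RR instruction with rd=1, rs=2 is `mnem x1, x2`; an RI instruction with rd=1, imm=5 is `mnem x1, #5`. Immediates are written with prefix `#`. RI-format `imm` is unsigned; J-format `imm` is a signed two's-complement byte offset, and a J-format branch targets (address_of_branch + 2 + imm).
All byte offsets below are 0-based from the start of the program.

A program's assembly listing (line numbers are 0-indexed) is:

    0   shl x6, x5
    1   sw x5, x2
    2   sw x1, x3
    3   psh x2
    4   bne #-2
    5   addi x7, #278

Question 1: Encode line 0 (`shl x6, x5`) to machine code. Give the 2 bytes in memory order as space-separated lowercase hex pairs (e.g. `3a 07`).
8d 40

L0: shl op=0x8:4|rd=6:3|rs=5:3|pad=0:6 ⇒ 0x8d40 ⇒ big 8d 40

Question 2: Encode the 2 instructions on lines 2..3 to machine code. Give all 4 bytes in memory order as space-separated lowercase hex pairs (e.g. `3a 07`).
c2 c0 b4 00

line 2 (sw): pack op=0xc:4|rd=1:3|rs=3:3|pad=0:6 = 0xc2c0; big→ c2 c0
line 3 (psh): pack op=0xb:4|rd=2:3|pad=0:9 = 0xb400; big→ b4 00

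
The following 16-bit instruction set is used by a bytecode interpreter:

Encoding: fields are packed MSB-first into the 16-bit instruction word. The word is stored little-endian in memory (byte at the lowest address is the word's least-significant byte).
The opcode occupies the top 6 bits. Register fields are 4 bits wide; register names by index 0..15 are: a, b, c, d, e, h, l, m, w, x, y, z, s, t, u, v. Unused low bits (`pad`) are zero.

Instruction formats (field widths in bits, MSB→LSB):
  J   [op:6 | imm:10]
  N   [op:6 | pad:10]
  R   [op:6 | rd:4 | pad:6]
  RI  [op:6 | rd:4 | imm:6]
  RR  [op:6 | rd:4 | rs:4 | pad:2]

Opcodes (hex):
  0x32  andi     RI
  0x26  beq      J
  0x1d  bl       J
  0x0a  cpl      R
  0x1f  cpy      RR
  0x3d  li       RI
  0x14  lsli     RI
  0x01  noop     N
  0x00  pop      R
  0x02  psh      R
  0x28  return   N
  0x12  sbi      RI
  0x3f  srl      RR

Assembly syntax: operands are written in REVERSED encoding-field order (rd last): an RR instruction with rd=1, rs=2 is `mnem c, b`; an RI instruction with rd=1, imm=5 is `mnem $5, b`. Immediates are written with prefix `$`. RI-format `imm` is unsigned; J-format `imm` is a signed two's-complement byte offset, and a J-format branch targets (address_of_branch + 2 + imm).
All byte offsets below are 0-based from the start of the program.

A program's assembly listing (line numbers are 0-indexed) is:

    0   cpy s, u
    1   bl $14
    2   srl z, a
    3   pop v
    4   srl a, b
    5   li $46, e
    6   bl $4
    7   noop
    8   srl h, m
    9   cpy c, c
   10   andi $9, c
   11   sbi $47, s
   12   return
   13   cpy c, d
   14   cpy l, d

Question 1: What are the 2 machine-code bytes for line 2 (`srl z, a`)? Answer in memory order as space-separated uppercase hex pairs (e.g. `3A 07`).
line 2 (srl): pack op=0x3f:6|rd=0:4|rs=11:4|pad=0:2 = 0xfc2c; little→ 2c fc

2C FC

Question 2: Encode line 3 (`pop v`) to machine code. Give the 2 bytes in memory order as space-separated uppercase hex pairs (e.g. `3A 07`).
L3: pop op=0x0:6|rd=15:4|pad=0:6 ⇒ 0x03c0 ⇒ little c0 03

C0 03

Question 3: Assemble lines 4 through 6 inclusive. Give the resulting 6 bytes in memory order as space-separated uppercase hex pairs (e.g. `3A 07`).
40 FC 2E F5 04 74

line 4 (srl): pack op=0x3f:6|rd=1:4|rs=0:4|pad=0:2 = 0xfc40; little→ 40 fc
line 5 (li): pack op=0x3d:6|rd=4:4|imm=46:6 = 0xf52e; little→ 2e f5
line 6 (bl): pack op=0x1d:6|imm=4:10 = 0x7404; little→ 04 74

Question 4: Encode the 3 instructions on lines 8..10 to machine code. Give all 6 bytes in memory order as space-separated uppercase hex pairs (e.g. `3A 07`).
L8: srl op=0x3f:6|rd=7:4|rs=5:4|pad=0:2 ⇒ 0xfdd4 ⇒ little d4 fd
L9: cpy op=0x1f:6|rd=2:4|rs=2:4|pad=0:2 ⇒ 0x7c88 ⇒ little 88 7c
L10: andi op=0x32:6|rd=2:4|imm=9:6 ⇒ 0xc889 ⇒ little 89 c8

D4 FD 88 7C 89 C8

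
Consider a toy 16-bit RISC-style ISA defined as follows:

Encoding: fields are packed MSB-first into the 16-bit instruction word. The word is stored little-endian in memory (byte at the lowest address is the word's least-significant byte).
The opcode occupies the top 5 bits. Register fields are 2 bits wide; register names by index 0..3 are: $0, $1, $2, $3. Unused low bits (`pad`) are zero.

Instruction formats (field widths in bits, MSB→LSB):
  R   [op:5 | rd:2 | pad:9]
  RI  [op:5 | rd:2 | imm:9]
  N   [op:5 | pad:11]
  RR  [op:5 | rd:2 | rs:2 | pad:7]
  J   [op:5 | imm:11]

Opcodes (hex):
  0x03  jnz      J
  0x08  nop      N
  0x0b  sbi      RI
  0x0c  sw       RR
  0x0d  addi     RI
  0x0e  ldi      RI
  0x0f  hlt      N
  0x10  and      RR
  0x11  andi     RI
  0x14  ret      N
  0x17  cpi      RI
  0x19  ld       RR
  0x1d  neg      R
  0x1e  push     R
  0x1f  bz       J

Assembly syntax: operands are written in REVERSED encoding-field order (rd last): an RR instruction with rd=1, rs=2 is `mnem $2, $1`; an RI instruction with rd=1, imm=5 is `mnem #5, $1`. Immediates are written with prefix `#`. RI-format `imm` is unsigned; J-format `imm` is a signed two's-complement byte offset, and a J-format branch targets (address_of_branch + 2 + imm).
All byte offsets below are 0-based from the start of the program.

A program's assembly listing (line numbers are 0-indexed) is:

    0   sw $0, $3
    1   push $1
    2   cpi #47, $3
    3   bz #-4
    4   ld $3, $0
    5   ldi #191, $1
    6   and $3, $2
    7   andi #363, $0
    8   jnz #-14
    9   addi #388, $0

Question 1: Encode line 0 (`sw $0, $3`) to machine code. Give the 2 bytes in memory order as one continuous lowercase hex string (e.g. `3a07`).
0066

0. sw fields op=0xc:5|rd=3:2|rs=0:2|pad=0:7 → word 6600h → 00 66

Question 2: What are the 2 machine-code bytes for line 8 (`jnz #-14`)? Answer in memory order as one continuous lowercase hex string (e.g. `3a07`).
f21f

8. jnz fields op=0x3:5|imm=-14:11 → word 1ff2h → f2 1f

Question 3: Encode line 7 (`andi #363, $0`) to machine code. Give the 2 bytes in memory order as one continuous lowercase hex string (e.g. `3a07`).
6b89

line 7 (andi): pack op=0x11:5|rd=0:2|imm=363:9 = 0x896b; little→ 6b 89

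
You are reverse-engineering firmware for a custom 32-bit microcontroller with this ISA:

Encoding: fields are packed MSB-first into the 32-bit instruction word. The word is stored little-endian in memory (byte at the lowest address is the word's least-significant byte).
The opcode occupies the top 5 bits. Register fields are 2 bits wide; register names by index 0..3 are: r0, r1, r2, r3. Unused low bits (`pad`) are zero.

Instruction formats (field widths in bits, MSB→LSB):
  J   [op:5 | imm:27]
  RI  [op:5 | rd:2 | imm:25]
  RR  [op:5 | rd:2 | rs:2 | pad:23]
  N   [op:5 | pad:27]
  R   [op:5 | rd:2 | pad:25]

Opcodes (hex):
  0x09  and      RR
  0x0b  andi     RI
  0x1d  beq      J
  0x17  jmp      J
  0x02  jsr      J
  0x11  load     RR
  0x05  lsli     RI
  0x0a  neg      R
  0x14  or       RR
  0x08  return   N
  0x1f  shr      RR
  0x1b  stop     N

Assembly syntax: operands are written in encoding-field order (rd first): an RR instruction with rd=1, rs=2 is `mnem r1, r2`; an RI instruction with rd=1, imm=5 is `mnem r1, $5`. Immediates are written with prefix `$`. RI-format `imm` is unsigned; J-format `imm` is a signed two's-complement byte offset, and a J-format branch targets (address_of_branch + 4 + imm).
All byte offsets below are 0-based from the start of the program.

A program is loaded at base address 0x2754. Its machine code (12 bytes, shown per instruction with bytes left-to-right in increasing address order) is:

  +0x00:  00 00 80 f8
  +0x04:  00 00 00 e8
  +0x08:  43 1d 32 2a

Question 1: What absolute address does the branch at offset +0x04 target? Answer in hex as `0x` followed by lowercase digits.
0x275c

+0x04: 00 00 00 e8 ⇒ word 0xe8000000 (little)
  opcode bits[31:27]=0x1d: beq/J
  [26:0] imm=0 = $0
  target = base 0x2754 + off 0x04 + 4 + imm 0 = 0x275c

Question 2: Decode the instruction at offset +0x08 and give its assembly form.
lsli r1, $3284291

[08] 43 1d 32 2a → 0x2a321d43
  top 5b → 0x5 → lsli [RI]
  rd@[26:25]=0x1 ⇒ r1
  imm@[24:0]=0x321d43 ⇒ $3284291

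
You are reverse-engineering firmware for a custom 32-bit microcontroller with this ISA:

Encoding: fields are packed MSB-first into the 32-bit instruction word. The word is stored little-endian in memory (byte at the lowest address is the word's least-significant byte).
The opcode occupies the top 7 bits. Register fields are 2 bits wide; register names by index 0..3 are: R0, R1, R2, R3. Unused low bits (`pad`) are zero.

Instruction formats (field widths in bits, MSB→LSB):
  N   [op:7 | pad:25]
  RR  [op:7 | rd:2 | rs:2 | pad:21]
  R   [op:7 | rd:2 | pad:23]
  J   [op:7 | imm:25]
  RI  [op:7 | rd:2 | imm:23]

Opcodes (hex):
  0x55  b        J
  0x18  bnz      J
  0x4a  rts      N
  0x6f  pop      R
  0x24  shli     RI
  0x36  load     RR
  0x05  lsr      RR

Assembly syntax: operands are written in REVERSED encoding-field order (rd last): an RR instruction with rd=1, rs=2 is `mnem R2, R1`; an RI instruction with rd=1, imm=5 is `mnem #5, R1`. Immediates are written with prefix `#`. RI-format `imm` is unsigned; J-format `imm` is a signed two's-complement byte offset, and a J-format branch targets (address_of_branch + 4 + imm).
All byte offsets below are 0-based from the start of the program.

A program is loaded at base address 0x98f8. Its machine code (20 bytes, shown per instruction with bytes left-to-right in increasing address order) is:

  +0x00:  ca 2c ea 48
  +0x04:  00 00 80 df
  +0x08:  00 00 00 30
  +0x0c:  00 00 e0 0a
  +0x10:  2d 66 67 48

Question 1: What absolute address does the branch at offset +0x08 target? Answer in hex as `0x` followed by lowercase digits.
+0x08: 00 00 00 30 ⇒ word 0x30000000 (little)
  opcode bits[31:25]=0x18: bnz/J
  imm: (w>>0)&0x1ffffff=0x0 → #0
  target = base 0x98f8 + off 0x08 + 4 + imm 0 = 0x9904

0x9904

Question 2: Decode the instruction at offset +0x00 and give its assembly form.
off 0x00: read ca 2c ea 48 as little → 0x48ea2cca
  opcode bits[31:25]=0x24: shli/RI
  rd: (w>>23)&0x3=0x1 → R1
  imm: (w>>0)&0x7fffff=0x6a2cca → #6958282

shli #6958282, R1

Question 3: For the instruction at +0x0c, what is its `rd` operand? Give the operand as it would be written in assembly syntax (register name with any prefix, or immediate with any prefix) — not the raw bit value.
@+0c  little-endian(00 00 e0 0a) = 0x0ae00000
  op=0x0ae00000>>25=0x5 ⇒ lsr (RR)
  rd: (w>>23)&0x3=0x1 → R1
  rs: (w>>21)&0x3=0x3 → R3

R1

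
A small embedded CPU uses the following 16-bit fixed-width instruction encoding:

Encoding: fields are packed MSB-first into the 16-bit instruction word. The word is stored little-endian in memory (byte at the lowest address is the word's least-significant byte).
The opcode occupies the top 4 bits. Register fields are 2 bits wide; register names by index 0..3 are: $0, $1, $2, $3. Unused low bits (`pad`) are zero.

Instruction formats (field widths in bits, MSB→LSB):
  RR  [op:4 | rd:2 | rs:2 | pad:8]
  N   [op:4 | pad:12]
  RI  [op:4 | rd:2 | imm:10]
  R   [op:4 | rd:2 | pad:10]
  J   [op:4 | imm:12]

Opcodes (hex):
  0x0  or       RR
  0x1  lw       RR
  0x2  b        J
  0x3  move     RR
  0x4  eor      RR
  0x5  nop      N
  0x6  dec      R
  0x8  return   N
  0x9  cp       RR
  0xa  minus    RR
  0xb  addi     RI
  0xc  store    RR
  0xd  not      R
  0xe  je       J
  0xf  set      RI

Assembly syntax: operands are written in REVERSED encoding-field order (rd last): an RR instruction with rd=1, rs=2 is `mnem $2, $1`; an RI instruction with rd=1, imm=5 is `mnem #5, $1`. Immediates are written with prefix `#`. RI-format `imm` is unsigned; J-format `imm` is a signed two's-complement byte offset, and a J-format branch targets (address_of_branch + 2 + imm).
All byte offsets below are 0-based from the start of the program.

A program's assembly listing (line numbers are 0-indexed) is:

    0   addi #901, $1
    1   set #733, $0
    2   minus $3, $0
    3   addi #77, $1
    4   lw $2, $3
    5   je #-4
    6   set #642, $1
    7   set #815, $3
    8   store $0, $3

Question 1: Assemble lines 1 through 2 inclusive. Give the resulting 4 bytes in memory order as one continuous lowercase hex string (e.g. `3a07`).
ddf200a3

line 1 (set): pack op=0xf:4|rd=0:2|imm=733:10 = 0xf2dd; little→ dd f2
line 2 (minus): pack op=0xa:4|rd=0:2|rs=3:2|pad=0:8 = 0xa300; little→ 00 a3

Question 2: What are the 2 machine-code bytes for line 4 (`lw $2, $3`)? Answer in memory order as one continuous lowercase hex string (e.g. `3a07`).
line 4 (lw): pack op=0x1:4|rd=3:2|rs=2:2|pad=0:8 = 0x1e00; little→ 00 1e

001e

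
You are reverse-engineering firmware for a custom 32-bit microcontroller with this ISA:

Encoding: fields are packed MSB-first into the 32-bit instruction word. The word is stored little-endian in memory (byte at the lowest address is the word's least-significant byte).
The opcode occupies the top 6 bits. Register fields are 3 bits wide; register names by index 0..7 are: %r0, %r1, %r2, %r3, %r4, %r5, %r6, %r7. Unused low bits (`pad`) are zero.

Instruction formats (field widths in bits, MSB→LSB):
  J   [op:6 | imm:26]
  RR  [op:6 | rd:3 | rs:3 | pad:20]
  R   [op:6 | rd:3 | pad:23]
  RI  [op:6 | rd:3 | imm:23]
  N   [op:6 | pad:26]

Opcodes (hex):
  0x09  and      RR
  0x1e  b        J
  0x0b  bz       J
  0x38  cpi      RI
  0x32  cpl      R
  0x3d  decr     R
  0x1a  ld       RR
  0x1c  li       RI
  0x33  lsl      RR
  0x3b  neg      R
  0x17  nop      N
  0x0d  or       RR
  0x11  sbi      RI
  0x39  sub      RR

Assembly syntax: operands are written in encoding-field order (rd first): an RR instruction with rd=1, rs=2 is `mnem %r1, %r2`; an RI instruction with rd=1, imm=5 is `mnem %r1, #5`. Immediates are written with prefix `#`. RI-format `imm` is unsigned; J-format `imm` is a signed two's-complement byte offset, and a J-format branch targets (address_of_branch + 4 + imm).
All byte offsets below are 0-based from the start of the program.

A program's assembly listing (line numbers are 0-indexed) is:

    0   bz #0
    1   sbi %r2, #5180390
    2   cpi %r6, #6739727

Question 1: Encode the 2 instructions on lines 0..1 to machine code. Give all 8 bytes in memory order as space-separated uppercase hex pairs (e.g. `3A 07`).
00 00 00 2C E6 0B 4F 45

L0: bz op=0xb:6|imm=0:26 ⇒ 0x2c000000 ⇒ little 00 00 00 2c
L1: sbi op=0x11:6|rd=2:3|imm=5180390:23 ⇒ 0x454f0be6 ⇒ little e6 0b 4f 45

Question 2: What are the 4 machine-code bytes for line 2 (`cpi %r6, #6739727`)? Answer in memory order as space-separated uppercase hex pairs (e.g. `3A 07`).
0F D7 66 E3

2. cpi fields op=0x38:6|rd=6:3|imm=6739727:23 → word e366d70fh → 0f d7 66 e3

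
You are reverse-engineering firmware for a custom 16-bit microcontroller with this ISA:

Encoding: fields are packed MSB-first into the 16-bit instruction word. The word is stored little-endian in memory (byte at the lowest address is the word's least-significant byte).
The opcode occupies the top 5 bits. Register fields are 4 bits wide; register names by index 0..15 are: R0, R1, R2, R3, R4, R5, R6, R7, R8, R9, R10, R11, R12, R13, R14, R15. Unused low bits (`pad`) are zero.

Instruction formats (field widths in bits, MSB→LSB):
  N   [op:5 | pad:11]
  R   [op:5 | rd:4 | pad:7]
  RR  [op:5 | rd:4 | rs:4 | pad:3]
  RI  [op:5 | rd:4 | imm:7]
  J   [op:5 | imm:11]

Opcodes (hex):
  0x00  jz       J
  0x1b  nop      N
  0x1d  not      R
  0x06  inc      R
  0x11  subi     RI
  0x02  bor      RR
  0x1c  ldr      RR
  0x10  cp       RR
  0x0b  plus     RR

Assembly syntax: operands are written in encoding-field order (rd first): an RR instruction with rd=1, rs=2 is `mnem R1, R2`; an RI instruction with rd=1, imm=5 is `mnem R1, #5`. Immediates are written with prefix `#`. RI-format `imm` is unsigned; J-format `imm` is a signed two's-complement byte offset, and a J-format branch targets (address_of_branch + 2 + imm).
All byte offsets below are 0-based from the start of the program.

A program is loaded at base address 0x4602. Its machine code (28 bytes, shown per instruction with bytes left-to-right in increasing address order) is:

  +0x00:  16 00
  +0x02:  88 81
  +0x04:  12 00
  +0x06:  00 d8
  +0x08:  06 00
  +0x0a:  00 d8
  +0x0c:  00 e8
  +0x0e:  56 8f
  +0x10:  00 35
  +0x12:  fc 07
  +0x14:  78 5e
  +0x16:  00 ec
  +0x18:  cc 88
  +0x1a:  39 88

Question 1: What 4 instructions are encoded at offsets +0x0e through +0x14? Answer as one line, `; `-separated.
subi R14, #86; inc R10; jz #-4; plus R12, R15

@+0e  little-endian(56 8f) = 0x8f56
  op=0x8f56>>11=0x11 ⇒ subi (RI)
  [10:7] rd=14 = R14
  [6:0] imm=86 = #86
@+10  little-endian(00 35) = 0x3500
  op=0x3500>>11=0x6 ⇒ inc (R)
  [10:7] rd=10 = R10
@+12  little-endian(fc 07) = 0x07fc
  op=0x07fc>>11=0x0 ⇒ jz (J)
  [10:0] imm=2044 (s11→-4) = #-4
@+14  little-endian(78 5e) = 0x5e78
  op=0x5e78>>11=0xb ⇒ plus (RR)
  [10:7] rd=12 = R12
  [6:3] rs=15 = R15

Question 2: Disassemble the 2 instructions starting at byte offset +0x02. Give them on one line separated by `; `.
[02] 88 81 → 0x8188
  top 5b → 0x10 → cp [RR]
  rd: (w>>7)&0xf=0x3 → R3
  rs: (w>>3)&0xf=0x1 → R1
[04] 12 00 → 0x0012
  top 5b → 0x0 → jz [J]
  imm: (w>>0)&0x7ff=0x12 → #18

cp R3, R1; jz #18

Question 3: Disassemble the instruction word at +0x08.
+0x08: 06 00 ⇒ word 0x0006 (little)
  op=0x0006>>11=0x0 ⇒ jz (J)
  imm: (w>>0)&0x7ff=0x6 → #6

jz #6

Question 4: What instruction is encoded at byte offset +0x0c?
+0x0c: 00 e8 ⇒ word 0xe800 (little)
  top 5b → 0x1d → not [R]
  rd: (w>>7)&0xf=0x0 → R0

not R0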